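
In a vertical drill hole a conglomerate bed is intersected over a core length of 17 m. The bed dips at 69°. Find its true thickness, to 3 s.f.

6.09 m

True thickness t = h · cos(dip) = 17 × cos 69°
t = 17 × 0.3584 = 6.092 m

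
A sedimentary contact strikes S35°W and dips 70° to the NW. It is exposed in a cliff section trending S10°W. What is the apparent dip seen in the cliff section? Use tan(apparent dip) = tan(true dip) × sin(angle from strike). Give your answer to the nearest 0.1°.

The strike is S35°W and the section trends S10°W; the acute angle between them is β = 25°.
tan α = tan 70° × sin 25° = 2.7475 × 0.4226 = 1.1611
apparent dip = arctan 1.1611 = 49.26°

49.3°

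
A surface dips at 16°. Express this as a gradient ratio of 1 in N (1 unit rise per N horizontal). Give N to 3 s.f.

1 in 3.49

1 : N means tan θ = 1/N, so N = 1/tan 16° = 1/0.2867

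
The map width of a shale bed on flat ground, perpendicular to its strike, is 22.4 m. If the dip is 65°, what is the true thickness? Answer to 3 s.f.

True thickness t = w · sin(dip) = 22.4 × sin 65°
t = 22.4 × 0.9063 = 20.301 m

20.3 m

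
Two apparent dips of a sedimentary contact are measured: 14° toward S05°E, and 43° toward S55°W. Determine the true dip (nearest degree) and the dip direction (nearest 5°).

The two traces are lines in the plane: v₁ = (sin 175°·cos 14°, cos 175°·cos 14°, −sin 14°), v₂ = (sin 235°·cos 43°, cos 235°·cos 43°, −sin 43°).
The plane normal is n = v₁ × v₂ ∝ (-0.558, -0.203, 0.615).
tan δ = √(n_x²+n_y²)/n_z = 0.593/0.615, so δ = 44.0°.
Dip direction = atan2(-0.558, -0.203) = 250° (azimuth of n's horizontal projection).

true dip 44°, dip direction 250°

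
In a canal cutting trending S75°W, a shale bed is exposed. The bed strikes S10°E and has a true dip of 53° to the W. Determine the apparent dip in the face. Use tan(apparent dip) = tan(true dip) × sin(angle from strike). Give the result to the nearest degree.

53°

The strike is S10°E and the section trends S75°W; the acute angle between them is β = 85°.
tan(apparent dip) = tan 53° · sin 85° = 1.3220
α = arctan(1.3220) = 52.89°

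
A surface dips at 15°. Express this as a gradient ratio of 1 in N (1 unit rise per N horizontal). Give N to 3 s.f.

1 : N means tan θ = 1/N, so N = 1/tan 15° = 1/0.2679

1 in 3.73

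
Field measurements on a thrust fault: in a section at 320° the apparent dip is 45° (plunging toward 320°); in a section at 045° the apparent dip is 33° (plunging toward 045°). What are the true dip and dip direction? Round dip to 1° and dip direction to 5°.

true dip 49°, dip direction 350°

The two traces are lines in the plane: v₁ = (sin 320°·cos 45°, cos 320°·cos 45°, −sin 45°), v₂ = (sin 45°·cos 33°, cos 45°·cos 33°, −sin 33°).
Cross product v₁ × v₂ gives the pole to the plane: n ∝ (-0.124, 0.667, 0.591).
Dip δ = arctan(|n_h|/n_z) = arctan(0.678/0.591) = 48.9°.
Dip direction = azimuth of (n_x, n_y) = atan2(-0.124, 0.667) = 349°.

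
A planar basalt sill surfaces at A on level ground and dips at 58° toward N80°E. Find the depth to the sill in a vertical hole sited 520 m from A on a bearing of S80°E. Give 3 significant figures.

The hole lies 20° from the dip direction, so the down-dip offset is 520 × cos 20° = 488.64 m.
Depth = down-dip offset × tan(dip) = 488.64 × tan 58° = 488.64 × 1.6003
Depth = 781.99 m

782 m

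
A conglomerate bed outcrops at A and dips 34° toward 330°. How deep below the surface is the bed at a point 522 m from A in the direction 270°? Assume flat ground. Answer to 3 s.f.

176 m

The hole lies 60° from the dip direction, so the down-dip offset is 522 × cos 60° = 261.00 m.
Depth = down-dip offset × tan(dip) = 261.00 × tan 34° = 261.00 × 0.6745
Depth = 176.05 m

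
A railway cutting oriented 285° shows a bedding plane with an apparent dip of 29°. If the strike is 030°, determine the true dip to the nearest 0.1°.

The section is 75° from the strike.
tan(true dip) = tan 29° / sin 75° = 0.5739
δ = arctan(0.5739) = 29.85°

29.8°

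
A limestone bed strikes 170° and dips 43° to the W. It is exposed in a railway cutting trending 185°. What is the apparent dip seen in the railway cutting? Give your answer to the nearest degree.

The section lies 15° from the strike.
tan(apparent dip) = tan 43° · sin 15° = 0.2414
α = arctan(0.2414) = 13.57°

14°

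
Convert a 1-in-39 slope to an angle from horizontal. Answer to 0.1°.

1.5°

tan θ = 1/39 = 0.0256
θ = arctan(0.0256) = 1.47°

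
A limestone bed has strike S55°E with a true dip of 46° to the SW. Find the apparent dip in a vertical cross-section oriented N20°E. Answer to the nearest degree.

The section lies 75° from the strike.
tan(apparent dip) = tan 46° · sin 75° = 1.0002
apparent dip = arctan 1.0002 = 45.01°

45°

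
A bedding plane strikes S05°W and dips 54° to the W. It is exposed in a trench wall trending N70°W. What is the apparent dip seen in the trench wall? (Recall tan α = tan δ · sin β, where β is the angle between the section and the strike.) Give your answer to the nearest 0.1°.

The section lies 75° from the strike.
tan α = tan 54° × sin 75° = 1.3764 × 0.9659 = 1.3295
α = arctan(1.3295) = 53.05°

53.1°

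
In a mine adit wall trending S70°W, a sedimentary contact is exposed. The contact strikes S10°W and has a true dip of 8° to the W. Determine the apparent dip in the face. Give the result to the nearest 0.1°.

6.9°

The strike is S10°W and the section trends S70°W; the acute angle between them is β = 60°.
tan(apparent dip) = tan 8° · sin 60° = 0.1217
α = arctan(0.1217) = 6.94°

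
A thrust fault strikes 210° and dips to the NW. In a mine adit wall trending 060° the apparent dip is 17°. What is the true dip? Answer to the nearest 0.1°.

31.4°

β = acute angle between strike 210° and section 060° = 30°.
tan(true dip) = tan 17° / sin 30° = 0.6115
δ = arctan(0.6115) = 31.44°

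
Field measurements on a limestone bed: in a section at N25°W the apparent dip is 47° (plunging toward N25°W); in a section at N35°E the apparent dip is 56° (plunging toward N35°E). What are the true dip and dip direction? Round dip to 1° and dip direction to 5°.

The two traces are lines in the plane: v₁ = (sin 335°·cos 47°, cos 335°·cos 47°, −sin 47°), v₂ = (sin 35°·cos 56°, cos 35°·cos 56°, −sin 56°).
n = v₁ × v₂ = (0.177, 0.474, 0.330) (taken with n_z > 0).
True dip = arccos(n_z / |n|) = arccos(0.5468) = 56.8°.
The horizontal component of n points toward azimuth atan2(n_x, n_y) = 21°, the dip direction.

true dip 57°, dip direction 020°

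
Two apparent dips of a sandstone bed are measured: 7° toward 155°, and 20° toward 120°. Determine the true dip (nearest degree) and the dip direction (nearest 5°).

true dip 25°, dip direction 080°

Represent each trace as a vector plunging at its apparent dip toward its trend (east-north-up frame): v₁ = (0.419, -0.900, -0.122), v₂ = (0.814, -0.470, -0.342).
n = v₁ × v₂ = (0.250, 0.044, 0.535) (taken with n_z > 0).
True dip = arccos(n_z / |n|) = arccos(0.9032) = 25.4°.
The horizontal component of n points toward azimuth atan2(n_x, n_y) = 80°, the dip direction.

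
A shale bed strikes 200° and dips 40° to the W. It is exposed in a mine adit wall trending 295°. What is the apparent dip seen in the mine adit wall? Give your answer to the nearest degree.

The section lies 85° from the strike.
tan(apparent dip) = tan 40° · sin 85° = 0.8359
α = arctan(0.8359) = 39.89°

40°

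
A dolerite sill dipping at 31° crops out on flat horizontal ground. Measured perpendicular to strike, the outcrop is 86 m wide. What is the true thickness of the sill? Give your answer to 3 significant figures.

44.3 m

True thickness t = w · sin(dip) = 86 × sin 31°
t = 86 × 0.5150 = 44.293 m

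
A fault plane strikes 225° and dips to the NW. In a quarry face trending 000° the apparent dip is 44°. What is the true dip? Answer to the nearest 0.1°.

53.8°

β = acute angle between strike 225° and section 000° = 45°.
tan δ = tan α / sin β = tan 44° / sin 45° = 0.9657 / 0.7071 = 1.3657
true dip = arctan 1.3657 = 53.79°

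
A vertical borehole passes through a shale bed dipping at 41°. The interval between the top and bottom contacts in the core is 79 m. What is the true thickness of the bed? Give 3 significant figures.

59.6 m

True thickness t = h · cos(dip) = 79 × cos 41°
t = 79 × 0.7547 = 59.622 m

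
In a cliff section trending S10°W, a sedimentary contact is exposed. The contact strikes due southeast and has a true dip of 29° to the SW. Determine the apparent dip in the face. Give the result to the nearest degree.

24°

The strike is due southeast and the section trends S10°W; the acute angle between them is β = 55°.
tan(apparent dip) = tan 29° · sin 55° = 0.4541
α = arctan(0.4541) = 24.42°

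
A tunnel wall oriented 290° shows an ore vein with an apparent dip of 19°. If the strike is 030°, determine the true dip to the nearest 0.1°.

β = acute angle between strike 030° and section 290° = 80°.
tan(true dip) = tan 19° / sin 80° = 0.3496
true dip = arctan 0.3496 = 19.27°

19.3°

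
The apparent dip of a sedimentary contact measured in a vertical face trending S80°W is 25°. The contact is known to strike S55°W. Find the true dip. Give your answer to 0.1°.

47.8°

β = acute angle between strike S55°W and section S80°W = 25°.
tan(true dip) = tan 25° / sin 25° = 1.1034
δ = arctan(1.1034) = 47.81°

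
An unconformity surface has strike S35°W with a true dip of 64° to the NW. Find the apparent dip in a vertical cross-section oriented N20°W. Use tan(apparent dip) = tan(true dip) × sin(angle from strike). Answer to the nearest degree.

59°

The strike is S35°W and the section trends N20°W; the acute angle between them is β = 55°.
tan α = tan 64° × sin 55° = 2.0503 × 0.8192 = 1.6795
α = arctan(1.6795) = 59.23°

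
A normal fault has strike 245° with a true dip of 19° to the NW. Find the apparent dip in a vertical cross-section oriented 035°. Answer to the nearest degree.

10°

The strike is 245° and the section trends 035°; the acute angle between them is β = 30°.
tan α = tan 19° × sin 30° = 0.3443 × 0.5000 = 0.1722
α = arctan(0.1722) = 9.77°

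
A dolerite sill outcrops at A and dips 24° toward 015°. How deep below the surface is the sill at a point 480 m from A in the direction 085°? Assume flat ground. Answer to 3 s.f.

73.1 m

The hole lies 70° from the dip direction, so the down-dip offset is 480 × cos 70° = 164.17 m.
Depth = down-dip offset × tan(dip) = 164.17 × tan 24° = 164.17 × 0.4452
Depth = 73.09 m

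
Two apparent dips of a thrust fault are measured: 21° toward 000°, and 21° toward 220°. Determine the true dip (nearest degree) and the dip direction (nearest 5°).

Represent each trace as a vector plunging at its apparent dip toward its trend (east-north-up frame): v₁ = (0.000, 0.934, -0.358), v₂ = (-0.600, -0.715, -0.358).
n = v₁ × v₂ = (-0.591, 0.215, 0.560) (taken with n_z > 0).
True dip = arccos(n_z / |n|) = arccos(0.6652) = 48.3°.
The horizontal component of n points toward azimuth atan2(n_x, n_y) = 290°, the dip direction.

true dip 48°, dip direction 290°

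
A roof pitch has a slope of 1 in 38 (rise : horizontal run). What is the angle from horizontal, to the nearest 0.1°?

tan θ = 1/38 = 0.0263
θ = arctan(0.0263) = 1.51°

1.5°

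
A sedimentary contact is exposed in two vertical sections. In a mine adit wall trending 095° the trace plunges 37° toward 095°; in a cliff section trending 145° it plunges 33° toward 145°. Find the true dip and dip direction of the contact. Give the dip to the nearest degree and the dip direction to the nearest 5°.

true dip 38°, dip direction 110°

Represent each trace as a vector plunging at its apparent dip toward its trend (east-north-up frame): v₁ = (0.796, -0.070, -0.602), v₂ = (0.481, -0.687, -0.545).
Cross product v₁ × v₂ gives the pole to the plane: n ∝ (0.376, -0.144, 0.513).
True dip = arccos(n_z / |n|) = arccos(0.7871) = 38.1°.
Dip direction = atan2(0.376, -0.144) = 111° (azimuth of n's horizontal projection).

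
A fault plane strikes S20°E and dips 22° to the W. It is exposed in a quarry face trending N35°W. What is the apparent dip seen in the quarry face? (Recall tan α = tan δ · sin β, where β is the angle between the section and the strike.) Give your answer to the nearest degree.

The strike is S20°E and the section trends N35°W; the acute angle between them is β = 15°.
tan α = tan 22° × sin 15° = 0.4040 × 0.2588 = 0.1046
apparent dip = arctan 0.1046 = 5.97°

6°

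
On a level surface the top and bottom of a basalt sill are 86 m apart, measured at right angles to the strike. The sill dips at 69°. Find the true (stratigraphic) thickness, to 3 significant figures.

True thickness t = w · sin(dip) = 86 × sin 69°
t = 86 × 0.9336 = 80.288 m

80.3 m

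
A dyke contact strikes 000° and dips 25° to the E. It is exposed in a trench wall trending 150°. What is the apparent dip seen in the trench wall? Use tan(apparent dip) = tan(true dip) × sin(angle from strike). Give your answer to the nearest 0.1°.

13.1°

The section lies 30° from the strike.
tan α = tan 25° × sin 30° = 0.4663 × 0.5000 = 0.2332
apparent dip = arctan 0.2332 = 13.12°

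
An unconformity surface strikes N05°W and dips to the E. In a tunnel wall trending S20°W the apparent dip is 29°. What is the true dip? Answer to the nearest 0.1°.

β = acute angle between strike N05°W and section S20°W = 25°.
tan(true dip) = tan 29° / sin 25° = 1.3116
true dip = arctan 1.3116 = 52.68°

52.7°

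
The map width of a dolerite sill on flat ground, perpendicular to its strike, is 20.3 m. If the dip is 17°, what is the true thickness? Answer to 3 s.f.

5.94 m

True thickness t = w · sin(dip) = 20.3 × sin 17°
t = 20.3 × 0.2924 = 5.935 m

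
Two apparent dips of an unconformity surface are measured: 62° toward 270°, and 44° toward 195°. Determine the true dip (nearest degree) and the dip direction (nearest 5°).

The two traces are lines in the plane: v₁ = (sin 270°·cos 62°, cos 270°·cos 62°, −sin 62°), v₂ = (sin 195°·cos 44°, cos 195°·cos 44°, −sin 44°).
Cross product v₁ × v₂ gives the pole to the plane: n ∝ (-0.613, -0.162, 0.326).
Dip δ = arctan(|n_h|/n_z) = arctan(0.634/0.326) = 62.8°.
Dip direction = atan2(-0.613, -0.162) = 255° (azimuth of n's horizontal projection).

true dip 63°, dip direction 255°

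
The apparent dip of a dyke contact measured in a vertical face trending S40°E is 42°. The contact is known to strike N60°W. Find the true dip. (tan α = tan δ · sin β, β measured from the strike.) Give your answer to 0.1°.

β = acute angle between strike N60°W and section S40°E = 20°.
tan δ = tan α / sin β = tan 42° / sin 20° = 0.9004 / 0.3420 = 2.6326
δ = arctan(2.6326) = 69.20°

69.2°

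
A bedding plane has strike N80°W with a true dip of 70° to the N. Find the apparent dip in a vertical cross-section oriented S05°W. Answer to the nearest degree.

The strike is N80°W and the section trends S05°W; the acute angle between them is β = 85°.
tan(apparent dip) = tan 70° · sin 85° = 2.7370
apparent dip = arctan 2.7370 = 69.93°

70°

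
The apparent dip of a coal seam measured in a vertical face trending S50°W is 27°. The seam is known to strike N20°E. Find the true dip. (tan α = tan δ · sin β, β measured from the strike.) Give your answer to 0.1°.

45.5°

The section is 30° from the strike.
tan(true dip) = tan 27° / sin 30° = 1.0191
δ = arctan(1.0191) = 45.54°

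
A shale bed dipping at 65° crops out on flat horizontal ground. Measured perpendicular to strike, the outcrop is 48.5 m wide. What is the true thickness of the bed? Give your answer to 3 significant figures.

44.0 m

True thickness t = w · sin(dip) = 48.5 × sin 65°
t = 48.5 × 0.9063 = 43.956 m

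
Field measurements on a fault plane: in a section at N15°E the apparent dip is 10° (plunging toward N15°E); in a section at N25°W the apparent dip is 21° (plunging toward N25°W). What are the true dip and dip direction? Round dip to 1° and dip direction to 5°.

true dip 23°, dip direction 310°

Each apparent-dip line lies in the plane. As unit vectors (x east, y north, z up), v₁ plunges 10°→N15°E and v₂ plunges 21°→N25°W.
n = v₁ × v₂ = (-0.194, 0.160, 0.591) (taken with n_z > 0).
True dip = arccos(n_z / |n|) = arccos(0.9202) = 23.0°.
Dip direction = azimuth of (n_x, n_y) = atan2(-0.194, 0.160) = 309°.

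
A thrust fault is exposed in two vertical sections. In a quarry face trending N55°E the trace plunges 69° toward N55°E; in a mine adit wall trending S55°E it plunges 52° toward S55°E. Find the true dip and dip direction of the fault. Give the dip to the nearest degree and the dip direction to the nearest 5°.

The two traces are lines in the plane: v₁ = (sin 55°·cos 69°, cos 55°·cos 69°, −sin 69°), v₂ = (sin 125°·cos 52°, cos 125°·cos 52°, −sin 52°).
The plane normal is n = v₁ × v₂ ∝ (0.492, 0.239, 0.207).
Dip δ = arctan(|n_h|/n_z) = arctan(0.547/0.207) = 69.2°.
Dip direction = azimuth of (n_x, n_y) = atan2(0.492, 0.239) = 64°.

true dip 69°, dip direction 065°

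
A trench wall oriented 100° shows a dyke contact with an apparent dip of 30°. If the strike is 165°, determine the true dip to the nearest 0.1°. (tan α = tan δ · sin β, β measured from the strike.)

32.5°

β = acute angle between strike 165° and section 100° = 65°.
tan(true dip) = tan 30° / sin 65° = 0.6370
true dip = arctan 0.6370 = 32.50°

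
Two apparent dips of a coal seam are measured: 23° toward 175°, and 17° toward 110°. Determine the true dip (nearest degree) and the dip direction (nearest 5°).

true dip 24°, dip direction 155°

The two traces are lines in the plane: v₁ = (sin 175°·cos 23°, cos 175°·cos 23°, −sin 23°), v₂ = (sin 110°·cos 17°, cos 110°·cos 17°, −sin 17°).
Cross product v₁ × v₂ gives the pole to the plane: n ∝ (0.140, -0.328, 0.798).
True dip = arccos(n_z / |n|) = arccos(0.9130) = 24.1°.
Dip direction = azimuth of (n_x, n_y) = atan2(0.140, -0.328) = 157°.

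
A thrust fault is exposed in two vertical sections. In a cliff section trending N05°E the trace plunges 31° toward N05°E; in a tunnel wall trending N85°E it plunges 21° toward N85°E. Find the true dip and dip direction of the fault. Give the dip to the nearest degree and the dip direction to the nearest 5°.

true dip 34°, dip direction 030°

The two traces are lines in the plane: v₁ = (sin 5°·cos 31°, cos 5°·cos 31°, −sin 31°), v₂ = (sin 85°·cos 21°, cos 85°·cos 21°, −sin 21°).
Cross product v₁ × v₂ gives the pole to the plane: n ∝ (0.264, 0.452, 0.788).
True dip = arccos(n_z / |n|) = arccos(0.8329) = 33.6°.
The horizontal component of n points toward azimuth atan2(n_x, n_y) = 30°, the dip direction.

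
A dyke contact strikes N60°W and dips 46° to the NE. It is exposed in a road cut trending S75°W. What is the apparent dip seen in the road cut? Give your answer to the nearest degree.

Angle between strike (N60°W) and section (S75°W): β = 45°.
tan α = tan 46° × sin 45° = 1.0355 × 0.7071 = 0.7322
apparent dip = arctan 0.7322 = 36.21°

36°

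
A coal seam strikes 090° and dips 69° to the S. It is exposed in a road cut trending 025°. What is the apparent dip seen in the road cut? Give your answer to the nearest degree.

The strike is 090° and the section trends 025°; the acute angle between them is β = 65°.
tan α = tan 69° × sin 65° = 2.6051 × 0.9063 = 2.3610
α = arctan(2.3610) = 67.05°

67°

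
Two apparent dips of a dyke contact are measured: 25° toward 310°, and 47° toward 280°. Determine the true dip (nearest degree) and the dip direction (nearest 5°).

Each apparent-dip line lies in the plane. As unit vectors (x east, y north, z up), v₁ plunges 25°→310° and v₂ plunges 47°→280°.
n = v₁ × v₂ = (-0.376, -0.224, 0.309) (taken with n_z > 0).
tan δ = √(n_x²+n_y²)/n_z = 0.438/0.309, so δ = 54.8°.
Dip direction = azimuth of (n_x, n_y) = atan2(-0.376, -0.224) = 239°.

true dip 55°, dip direction 240°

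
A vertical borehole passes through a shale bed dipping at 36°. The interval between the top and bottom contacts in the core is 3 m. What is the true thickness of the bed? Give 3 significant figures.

2.43 m

True thickness t = h · cos(dip) = 3 × cos 36°
t = 3 × 0.8090 = 2.427 m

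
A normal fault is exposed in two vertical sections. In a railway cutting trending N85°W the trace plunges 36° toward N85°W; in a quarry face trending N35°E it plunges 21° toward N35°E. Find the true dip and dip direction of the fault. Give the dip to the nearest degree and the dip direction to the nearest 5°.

The two traces are lines in the plane: v₁ = (sin 275°·cos 36°, cos 275°·cos 36°, −sin 36°), v₂ = (sin 35°·cos 21°, cos 35°·cos 21°, −sin 21°).
Cross product v₁ × v₂ gives the pole to the plane: n ∝ (-0.424, 0.604, 0.654).
Dip δ = arctan(|n_h|/n_z) = arctan(0.738/0.654) = 48.4°.
The horizontal component of n points toward azimuth atan2(n_x, n_y) = 325°, the dip direction.

true dip 48°, dip direction 325°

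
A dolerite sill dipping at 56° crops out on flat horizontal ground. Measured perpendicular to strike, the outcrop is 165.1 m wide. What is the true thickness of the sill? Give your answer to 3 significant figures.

True thickness t = w · sin(dip) = 165.1 × sin 56°
t = 165.1 × 0.8290 = 136.874 m

137 m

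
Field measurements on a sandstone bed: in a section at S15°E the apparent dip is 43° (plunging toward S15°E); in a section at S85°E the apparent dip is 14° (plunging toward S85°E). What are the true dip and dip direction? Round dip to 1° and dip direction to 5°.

The two traces are lines in the plane: v₁ = (sin 165°·cos 43°, cos 165°·cos 43°, −sin 43°), v₂ = (sin 95°·cos 14°, cos 95°·cos 14°, −sin 14°).
Cross product v₁ × v₂ gives the pole to the plane: n ∝ (0.113, -0.613, 0.667).
True dip = arccos(n_z / |n|) = arccos(0.7303) = 43.1°.
Dip direction = azimuth of (n_x, n_y) = atan2(0.113, -0.613) = 170°.

true dip 43°, dip direction 170°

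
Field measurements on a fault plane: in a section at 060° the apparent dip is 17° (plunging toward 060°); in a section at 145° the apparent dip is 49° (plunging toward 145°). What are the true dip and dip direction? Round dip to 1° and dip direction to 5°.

The two traces are lines in the plane: v₁ = (sin 60°·cos 17°, cos 60°·cos 17°, −sin 17°), v₂ = (sin 145°·cos 49°, cos 145°·cos 49°, −sin 49°).
The plane normal is n = v₁ × v₂ ∝ (0.518, -0.515, 0.625).
Dip δ = arctan(|n_h|/n_z) = arctan(0.730/0.625) = 49.4°.
Dip direction = azimuth of (n_x, n_y) = atan2(0.518, -0.515) = 135°.

true dip 49°, dip direction 135°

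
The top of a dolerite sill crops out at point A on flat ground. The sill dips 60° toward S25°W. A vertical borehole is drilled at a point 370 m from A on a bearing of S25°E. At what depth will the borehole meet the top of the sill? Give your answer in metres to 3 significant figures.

412 m

The hole lies 50° from the dip direction, so the down-dip offset is 370 × cos 50° = 237.83 m.
Depth = down-dip offset × tan(dip) = 237.83 × tan 60° = 237.83 × 1.7321
Depth = 411.94 m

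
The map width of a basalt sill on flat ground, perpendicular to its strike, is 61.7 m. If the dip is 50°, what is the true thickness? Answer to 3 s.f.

47.3 m

True thickness t = w · sin(dip) = 61.7 × sin 50°
t = 61.7 × 0.7660 = 47.265 m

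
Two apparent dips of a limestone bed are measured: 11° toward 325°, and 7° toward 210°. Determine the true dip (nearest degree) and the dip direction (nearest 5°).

true dip 17°, dip direction 275°

Each apparent-dip line lies in the plane. As unit vectors (x east, y north, z up), v₁ plunges 11°→325° and v₂ plunges 7°→210°.
n = v₁ × v₂ = (-0.262, 0.026, 0.883) (taken with n_z > 0).
True dip = arccos(n_z / |n|) = arccos(0.9583) = 16.6°.
The horizontal component of n points toward azimuth atan2(n_x, n_y) = 276°, the dip direction.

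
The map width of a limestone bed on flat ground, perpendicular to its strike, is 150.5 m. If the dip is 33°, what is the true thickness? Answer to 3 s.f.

True thickness t = w · sin(dip) = 150.5 × sin 33°
t = 150.5 × 0.5446 = 81.968 m

82.0 m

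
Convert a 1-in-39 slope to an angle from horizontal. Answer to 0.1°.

tan θ = 1/39 = 0.0256
θ = arctan(0.0256) = 1.47°

1.5°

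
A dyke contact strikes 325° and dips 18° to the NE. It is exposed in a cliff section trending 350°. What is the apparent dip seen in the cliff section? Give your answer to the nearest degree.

8°

Angle between strike (325°) and section (350°): β = 25°.
tan(apparent dip) = tan 18° · sin 25° = 0.1373
α = arctan(0.1373) = 7.82°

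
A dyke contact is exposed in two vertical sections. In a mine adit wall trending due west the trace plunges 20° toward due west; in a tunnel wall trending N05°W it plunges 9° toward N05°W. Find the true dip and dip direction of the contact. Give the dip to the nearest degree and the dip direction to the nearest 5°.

The two traces are lines in the plane: v₁ = (sin 270°·cos 20°, cos 270°·cos 20°, −sin 20°), v₂ = (sin 355°·cos 9°, cos 355°·cos 9°, −sin 9°).
Cross product v₁ × v₂ gives the pole to the plane: n ∝ (-0.337, 0.118, 0.925).
True dip = arccos(n_z / |n|) = arccos(0.9331) = 21.1°.
Dip direction = azimuth of (n_x, n_y) = atan2(-0.337, 0.118) = 289°.

true dip 21°, dip direction 290°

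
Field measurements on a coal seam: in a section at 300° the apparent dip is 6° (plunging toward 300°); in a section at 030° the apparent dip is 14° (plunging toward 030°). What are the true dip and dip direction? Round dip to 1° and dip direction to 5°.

Represent each trace as a vector plunging at its apparent dip toward its trend (east-north-up frame): v₁ = (-0.861, 0.497, -0.105), v₂ = (0.485, 0.840, -0.242).
n = v₁ × v₂ = (0.032, 0.259, 0.965) (taken with n_z > 0).
True dip = arccos(n_z / |n|) = arccos(0.9653) = 15.1°.
Dip direction = atan2(0.032, 0.259) = 7° (azimuth of n's horizontal projection).

true dip 15°, dip direction 005°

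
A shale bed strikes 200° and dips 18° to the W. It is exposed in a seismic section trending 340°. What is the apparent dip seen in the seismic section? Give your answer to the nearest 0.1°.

11.8°

The strike is 200° and the section trends 340°; the acute angle between them is β = 40°.
tan α = tan 18° × sin 40° = 0.3249 × 0.6428 = 0.2089
apparent dip = arctan 0.2089 = 11.80°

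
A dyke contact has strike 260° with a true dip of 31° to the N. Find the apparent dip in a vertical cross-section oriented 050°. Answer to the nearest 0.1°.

The strike is 260° and the section trends 050°; the acute angle between them is β = 30°.
tan α = tan 31° × sin 30° = 0.6009 × 0.5000 = 0.3004
apparent dip = arctan 0.3004 = 16.72°

16.7°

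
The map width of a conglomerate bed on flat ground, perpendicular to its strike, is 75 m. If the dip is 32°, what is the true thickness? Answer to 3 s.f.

39.7 m

True thickness t = w · sin(dip) = 75 × sin 32°
t = 75 × 0.5299 = 39.744 m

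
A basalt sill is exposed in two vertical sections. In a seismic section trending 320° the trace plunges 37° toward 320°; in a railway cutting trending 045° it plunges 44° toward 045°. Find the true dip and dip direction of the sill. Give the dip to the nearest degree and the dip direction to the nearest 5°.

Each apparent-dip line lies in the plane. As unit vectors (x east, y north, z up), v₁ plunges 37°→320° and v₂ plunges 44°→045°.
The plane normal is n = v₁ × v₂ ∝ (0.119, 0.663, 0.572).
True dip = arccos(n_z / |n|) = arccos(0.6477) = 49.6°.
The horizontal component of n points toward azimuth atan2(n_x, n_y) = 10°, the dip direction.

true dip 50°, dip direction 010°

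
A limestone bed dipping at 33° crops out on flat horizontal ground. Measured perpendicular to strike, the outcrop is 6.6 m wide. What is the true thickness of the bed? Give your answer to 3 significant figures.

True thickness t = w · sin(dip) = 6.6 × sin 33°
t = 6.6 × 0.5446 = 3.595 m

3.59 m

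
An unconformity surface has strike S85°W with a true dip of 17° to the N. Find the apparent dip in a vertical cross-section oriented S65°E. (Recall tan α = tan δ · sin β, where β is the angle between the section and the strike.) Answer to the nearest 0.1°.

8.7°

The section lies 30° from the strike.
tan(apparent dip) = tan 17° · sin 30° = 0.1529
apparent dip = arctan 0.1529 = 8.69°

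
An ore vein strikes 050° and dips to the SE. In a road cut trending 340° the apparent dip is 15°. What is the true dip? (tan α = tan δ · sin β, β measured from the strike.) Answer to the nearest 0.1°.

The section is 70° from the strike.
tan(true dip) = tan 15° / sin 70° = 0.2851
true dip = arctan 0.2851 = 15.92°

15.9°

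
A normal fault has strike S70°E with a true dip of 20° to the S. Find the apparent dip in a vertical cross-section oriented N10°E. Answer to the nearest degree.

Angle between strike (S70°E) and section (N10°E): β = 80°.
tan α = tan 20° × sin 80° = 0.3640 × 0.9848 = 0.3584
apparent dip = arctan 0.3584 = 19.72°

20°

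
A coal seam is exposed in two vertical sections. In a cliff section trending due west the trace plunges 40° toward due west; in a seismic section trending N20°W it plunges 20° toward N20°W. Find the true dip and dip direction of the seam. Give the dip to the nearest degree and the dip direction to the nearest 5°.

Each apparent-dip line lies in the plane. As unit vectors (x east, y north, z up), v₁ plunges 40°→due west and v₂ plunges 20°→N20°W.
The plane normal is n = v₁ × v₂ ∝ (-0.568, 0.055, 0.676).
True dip = arccos(n_z / |n|) = arccos(0.7645) = 40.1°.
Dip direction = atan2(-0.568, 0.055) = 276° (azimuth of n's horizontal projection).

true dip 40°, dip direction 275°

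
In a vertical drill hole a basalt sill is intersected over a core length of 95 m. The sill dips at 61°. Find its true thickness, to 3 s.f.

True thickness t = h · cos(dip) = 95 × cos 61°
t = 95 × 0.4848 = 46.057 m

46.1 m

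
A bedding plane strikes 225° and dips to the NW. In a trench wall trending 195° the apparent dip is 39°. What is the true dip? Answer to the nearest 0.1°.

β = acute angle between strike 225° and section 195° = 30°.
tan δ = tan α / sin β = tan 39° / sin 30° = 0.8098 / 0.5000 = 1.6196
δ = arctan(1.6196) = 58.31°

58.3°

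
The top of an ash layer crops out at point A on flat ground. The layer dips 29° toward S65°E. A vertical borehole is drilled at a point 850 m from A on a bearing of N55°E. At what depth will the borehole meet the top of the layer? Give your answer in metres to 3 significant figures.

The hole lies 60° from the dip direction, so the down-dip offset is 850 × cos 60° = 425.00 m.
Depth = down-dip offset × tan(dip) = 425.00 × tan 29° = 425.00 × 0.5543
Depth = 235.58 m

236 m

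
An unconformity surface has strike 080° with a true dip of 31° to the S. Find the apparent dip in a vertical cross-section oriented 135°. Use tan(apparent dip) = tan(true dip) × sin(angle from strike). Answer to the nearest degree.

The section lies 55° from the strike.
tan α = tan 31° × sin 55° = 0.6009 × 0.8192 = 0.4922
α = arctan(0.4922) = 26.21°

26°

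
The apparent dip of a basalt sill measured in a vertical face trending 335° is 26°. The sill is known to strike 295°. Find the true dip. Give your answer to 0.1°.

37.2°

The section is 40° from the strike.
tan(true dip) = tan 26° / sin 40° = 0.7588
δ = arctan(0.7588) = 37.19°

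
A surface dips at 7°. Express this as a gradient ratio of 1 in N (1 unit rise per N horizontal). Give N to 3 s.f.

1 : N means tan θ = 1/N, so N = 1/tan 7° = 1/0.1228

1 in 8.14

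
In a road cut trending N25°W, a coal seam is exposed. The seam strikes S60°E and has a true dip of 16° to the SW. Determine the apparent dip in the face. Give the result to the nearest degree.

9°

Angle between strike (S60°E) and section (N25°W): β = 35°.
tan(apparent dip) = tan 16° · sin 35° = 0.1645
α = arctan(0.1645) = 9.34°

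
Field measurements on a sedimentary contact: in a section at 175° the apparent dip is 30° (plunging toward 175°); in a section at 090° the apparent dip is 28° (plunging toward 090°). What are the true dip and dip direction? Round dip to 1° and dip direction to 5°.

true dip 37°, dip direction 135°

Represent each trace as a vector plunging at its apparent dip toward its trend (east-north-up frame): v₁ = (0.075, -0.863, -0.500), v₂ = (0.883, 0.000, -0.469).
n = v₁ × v₂ = (0.405, -0.406, 0.762) (taken with n_z > 0).
tan δ = √(n_x²+n_y²)/n_z = 0.574/0.762, so δ = 37.0°.
Dip direction = azimuth of (n_x, n_y) = atan2(0.405, -0.406) = 135°.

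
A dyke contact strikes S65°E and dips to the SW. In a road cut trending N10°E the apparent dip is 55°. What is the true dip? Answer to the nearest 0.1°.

The section is 75° from the strike.
tan δ = tan α / sin β = tan 55° / sin 75° = 1.4281 / 0.9659 = 1.4785
δ = arctan(1.4785) = 55.93°

55.9°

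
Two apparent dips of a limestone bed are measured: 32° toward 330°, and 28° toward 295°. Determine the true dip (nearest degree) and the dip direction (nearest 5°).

Each apparent-dip line lies in the plane. As unit vectors (x east, y north, z up), v₁ plunges 32°→330° and v₂ plunges 28°→295°.
Cross product v₁ × v₂ gives the pole to the plane: n ∝ (-0.147, 0.225, 0.429).
tan δ = √(n_x²+n_y²)/n_z = 0.269/0.429, so δ = 32.0°.
The horizontal component of n points toward azimuth atan2(n_x, n_y) = 327°, the dip direction.

true dip 32°, dip direction 325°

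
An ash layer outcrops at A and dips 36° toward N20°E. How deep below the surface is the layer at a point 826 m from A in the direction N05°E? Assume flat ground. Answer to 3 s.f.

580 m

The hole lies 15° from the dip direction, so the down-dip offset is 826 × cos 15° = 797.85 m.
Depth = down-dip offset × tan(dip) = 797.85 × tan 36° = 797.85 × 0.7265
Depth = 579.68 m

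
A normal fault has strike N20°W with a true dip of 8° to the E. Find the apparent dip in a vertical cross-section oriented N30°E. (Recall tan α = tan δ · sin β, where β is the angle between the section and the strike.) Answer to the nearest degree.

6°

The section lies 50° from the strike.
tan α = tan 8° × sin 50° = 0.1405 × 0.7660 = 0.1077
apparent dip = arctan 0.1077 = 6.14°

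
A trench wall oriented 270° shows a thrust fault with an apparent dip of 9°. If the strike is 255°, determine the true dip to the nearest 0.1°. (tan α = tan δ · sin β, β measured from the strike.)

β = acute angle between strike 255° and section 270° = 15°.
tan δ = tan α / sin β = tan 9° / sin 15° = 0.1584 / 0.2588 = 0.6120
true dip = arctan 0.6120 = 31.46°

31.5°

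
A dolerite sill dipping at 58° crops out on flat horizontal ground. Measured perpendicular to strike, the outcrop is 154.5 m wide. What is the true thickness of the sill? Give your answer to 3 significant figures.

True thickness t = w · sin(dip) = 154.5 × sin 58°
t = 154.5 × 0.8480 = 131.023 m

131 m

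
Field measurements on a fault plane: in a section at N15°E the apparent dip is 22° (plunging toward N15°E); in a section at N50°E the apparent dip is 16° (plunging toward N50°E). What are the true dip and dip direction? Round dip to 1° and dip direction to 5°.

true dip 22°, dip direction 005°

Represent each trace as a vector plunging at its apparent dip toward its trend (east-north-up frame): v₁ = (0.240, 0.896, -0.375), v₂ = (0.736, 0.618, -0.276).
Cross product v₁ × v₂ gives the pole to the plane: n ∝ (0.015, 0.210, 0.511).
tan δ = √(n_x²+n_y²)/n_z = 0.210/0.511, so δ = 22.4°.
Dip direction = azimuth of (n_x, n_y) = atan2(0.015, 0.210) = 4°.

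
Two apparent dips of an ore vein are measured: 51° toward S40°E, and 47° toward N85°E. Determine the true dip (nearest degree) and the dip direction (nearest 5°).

Represent each trace as a vector plunging at its apparent dip toward its trend (east-north-up frame): v₁ = (0.405, -0.482, -0.777), v₂ = (0.679, 0.059, -0.731).
n = v₁ × v₂ = (0.399, -0.232, 0.352) (taken with n_z > 0).
Dip δ = arctan(|n_h|/n_z) = arctan(0.461/0.352) = 52.7°.
The horizontal component of n points toward azimuth atan2(n_x, n_y) = 120°, the dip direction.

true dip 53°, dip direction 120°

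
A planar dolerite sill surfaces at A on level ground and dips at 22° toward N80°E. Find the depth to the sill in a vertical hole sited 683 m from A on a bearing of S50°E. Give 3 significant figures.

The hole lies 50° from the dip direction, so the down-dip offset is 683 × cos 50° = 439.02 m.
Depth = down-dip offset × tan(dip) = 439.02 × tan 22° = 439.02 × 0.4040
Depth = 177.38 m

177 m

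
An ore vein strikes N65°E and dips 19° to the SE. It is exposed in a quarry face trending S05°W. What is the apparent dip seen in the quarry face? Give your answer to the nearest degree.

The strike is N65°E and the section trends S05°W; the acute angle between them is β = 60°.
tan(apparent dip) = tan 19° · sin 60° = 0.2982
apparent dip = arctan 0.2982 = 16.60°

17°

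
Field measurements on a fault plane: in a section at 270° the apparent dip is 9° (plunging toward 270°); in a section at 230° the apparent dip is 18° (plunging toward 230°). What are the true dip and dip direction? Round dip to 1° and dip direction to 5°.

true dip 20°, dip direction 205°

Represent each trace as a vector plunging at its apparent dip toward its trend (east-north-up frame): v₁ = (-0.988, -0.000, -0.156), v₂ = (-0.729, -0.611, -0.309).
Cross product v₁ × v₂ gives the pole to the plane: n ∝ (-0.096, -0.191, 0.604).
Dip δ = arctan(|n_h|/n_z) = arctan(0.214/0.604) = 19.5°.
Dip direction = azimuth of (n_x, n_y) = atan2(-0.096, -0.191) = 207°.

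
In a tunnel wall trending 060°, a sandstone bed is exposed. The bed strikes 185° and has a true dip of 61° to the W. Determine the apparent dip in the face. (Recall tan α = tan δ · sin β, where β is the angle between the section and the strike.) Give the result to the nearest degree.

56°

The section lies 55° from the strike.
tan α = tan 61° × sin 55° = 1.8040 × 0.8192 = 1.4778
apparent dip = arctan 1.4778 = 55.91°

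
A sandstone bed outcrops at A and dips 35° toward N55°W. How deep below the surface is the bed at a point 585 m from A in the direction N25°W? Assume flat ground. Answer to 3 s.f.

355 m

The hole lies 30° from the dip direction, so the down-dip offset is 585 × cos 30° = 506.62 m.
Depth = down-dip offset × tan(dip) = 506.62 × tan 35° = 506.62 × 0.7002
Depth = 354.74 m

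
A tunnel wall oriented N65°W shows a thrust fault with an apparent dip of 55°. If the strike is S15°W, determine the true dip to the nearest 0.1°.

55.4°

β = acute angle between strike S15°W and section N65°W = 80°.
tan δ = tan α / sin β = tan 55° / sin 80° = 1.4281 / 0.9848 = 1.4502
δ = arctan(1.4502) = 55.41°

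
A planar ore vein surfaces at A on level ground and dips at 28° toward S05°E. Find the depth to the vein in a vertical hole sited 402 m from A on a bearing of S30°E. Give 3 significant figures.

194 m

The hole lies 25° from the dip direction, so the down-dip offset is 402 × cos 25° = 364.34 m.
Depth = down-dip offset × tan(dip) = 364.34 × tan 28° = 364.34 × 0.5317
Depth = 193.72 m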